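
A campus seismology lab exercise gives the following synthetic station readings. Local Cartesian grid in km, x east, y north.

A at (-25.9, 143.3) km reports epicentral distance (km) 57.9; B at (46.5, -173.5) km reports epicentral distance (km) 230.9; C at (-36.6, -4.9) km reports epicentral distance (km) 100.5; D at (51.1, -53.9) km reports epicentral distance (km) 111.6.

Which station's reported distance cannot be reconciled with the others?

A

Solve using three stations at a time. Using B, C, D (subtract circle equations pairwise → linear system) gives (x, y) ≈ (42.3, 57.4).
Distances from that point to each station vs reported:
  A: calculated 109.7 vs reported 57.9 → residual 51.8 km
  B: calculated 230.9 vs reported 230.9 → residual 0.0 km
  C: calculated 100.5 vs reported 100.5 → residual 0.0 km
  D: calculated 111.6 vs reported 111.6 → residual 0.0 km
B, C, D are mutually consistent (residuals ≈ 0); A is off by 51.8 km.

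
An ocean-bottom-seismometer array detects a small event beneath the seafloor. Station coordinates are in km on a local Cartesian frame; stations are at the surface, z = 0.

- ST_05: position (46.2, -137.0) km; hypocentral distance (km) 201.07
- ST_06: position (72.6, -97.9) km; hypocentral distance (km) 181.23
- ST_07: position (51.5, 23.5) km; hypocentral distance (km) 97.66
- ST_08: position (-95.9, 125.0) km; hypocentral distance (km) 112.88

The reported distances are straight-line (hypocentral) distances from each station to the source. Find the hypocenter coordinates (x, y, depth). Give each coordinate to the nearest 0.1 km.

Each station gives a sphere (x−x_i)² + (y−y_i)² + z² = d_i² (stations at z=0).
Subtracting the ST_05 sphere from ST_06 and ST_07: z² cancels, leaving linear equations in x and y:
52.8 x + 78.2 y = 1536.56
10.6 x + 321.0 y = 13192.73
Solving: x ≈ -33.402, y ≈ 42.202 km (keep extra digits for the depth step; rounded: -33.4, 42.2).
Then from the ST_05 sphere: z² = 201.07² − (x − 46.2)² − (y + 137.0)² with x = -33.402, y = 42.202, so z ≈ 44.489 ≈ 44.5 km.

(-33.4, 42.2, 44.5)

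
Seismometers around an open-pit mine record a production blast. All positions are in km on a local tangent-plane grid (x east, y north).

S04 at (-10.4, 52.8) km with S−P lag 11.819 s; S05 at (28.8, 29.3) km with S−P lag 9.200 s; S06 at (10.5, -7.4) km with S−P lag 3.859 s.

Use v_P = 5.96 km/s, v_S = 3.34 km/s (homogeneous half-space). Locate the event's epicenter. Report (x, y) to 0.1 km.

Distance from S−P lag: d = Δt · v_P v_S / (v_P − v_S) = Δt · (5.96·3.34)/(5.96−3.34) ≈ 7.5979·Δt.
So d_S04 = 89.80, d_S05 = 69.90, d_S06 = 29.32 km.
Circle about each station: (x + 10.4)² + (y − 52.8)² = 89.80²; (x − 28.8)² + (y − 29.3)² = 69.90²; (x − 10.5)² + (y + 7.4)² = 29.32².
Subtracting the S04 equation from the S05 and S06 equations removes the quadratic terms:
78.4 x − 47.0 y = 1969.96
41.8 x − 120.4 y = 4473.39
Solving the 2×2 system: x ≈ 3.6, y ≈ -35.9 km.

x ≈ 3.6 km, y ≈ -35.9 km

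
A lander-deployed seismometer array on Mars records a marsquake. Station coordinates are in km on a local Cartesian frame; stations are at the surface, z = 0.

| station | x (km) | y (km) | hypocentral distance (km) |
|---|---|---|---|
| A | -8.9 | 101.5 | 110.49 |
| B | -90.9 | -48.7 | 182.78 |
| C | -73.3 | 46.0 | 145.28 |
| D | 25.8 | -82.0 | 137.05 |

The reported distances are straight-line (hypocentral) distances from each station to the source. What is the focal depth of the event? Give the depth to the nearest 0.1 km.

depth ≈ 58.5 km

Each station gives a sphere (x−x_i)² + (y−y_i)² + z² = d_i² (stations at z=0).
Subtracting the A sphere from B and C: z² cancels, leaving linear equations in x and y:
-164.0 x − 300.4 y = -20947.45
-128.8 x − 111.0 y = -11790.81
Solving: x ≈ 59.392, y ≈ 37.308 km (keep extra digits for the depth step; rounded: 59.4, 37.3).
Then from the A sphere: z² = 110.49² − (x + 8.9)² − (y − 101.5)² with x = 59.392, y = 37.308, so z ≈ 58.512 ≈ 58.5 km.
Check against D (with the unrounded solution): distance 137.06 ≈ 137.05 km. ✓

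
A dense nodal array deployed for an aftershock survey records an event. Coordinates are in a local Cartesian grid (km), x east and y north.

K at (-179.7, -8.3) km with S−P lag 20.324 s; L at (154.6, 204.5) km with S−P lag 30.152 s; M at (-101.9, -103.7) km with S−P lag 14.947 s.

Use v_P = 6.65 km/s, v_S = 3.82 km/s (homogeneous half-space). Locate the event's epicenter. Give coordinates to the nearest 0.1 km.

Distance from S−P lag: d = Δt · v_P v_S / (v_P − v_S) = Δt · (6.65·3.82)/(6.65−3.82) ≈ 8.9763·Δt.
So d_K = 182.43, d_L = 270.65, d_M = 134.17 km.
Circle about each station: (x + 179.7)² + (y + 8.3)² = 182.43²; (x − 154.6)² + (y − 204.5)² = 270.65²; (x + 101.9)² + (y + 103.7)² = 134.17².
Subtracting the K equation from the L and M equations removes the quadratic terms:
668.6 x + 425.6 y = -6610.29
155.6 x − 190.8 y = 4055.44
Solving the 2×2 system: x ≈ 2.4, y ≈ -19.3 km.

2.4 km east, -19.3 km north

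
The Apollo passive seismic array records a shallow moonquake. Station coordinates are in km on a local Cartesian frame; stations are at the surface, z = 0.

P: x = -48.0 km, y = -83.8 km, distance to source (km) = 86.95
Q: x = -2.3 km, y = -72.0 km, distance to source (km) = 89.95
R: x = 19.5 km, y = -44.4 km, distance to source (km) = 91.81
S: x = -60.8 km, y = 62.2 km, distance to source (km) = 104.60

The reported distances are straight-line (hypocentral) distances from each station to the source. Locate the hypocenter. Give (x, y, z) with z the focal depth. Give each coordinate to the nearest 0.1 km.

Each station gives a sphere (x−x_i)² + (y−y_i)² + z² = d_i² (stations at z=0).
Subtracting the P sphere from Q and R: z² cancels, leaving linear equations in x and y:
91.4 x + 23.6 y = -4667.85
135.0 x + 78.8 y = -7843.60
Solving: x ≈ -45.494, y ≈ -21.598 km (keep extra digits for the depth step; rounded: -45.5, -21.6).
Then from the P sphere: z² = 86.95² − (x + 48.0)² − (y + 83.8)² with x = -45.494, y = -21.598, so z ≈ 60.704 ≈ 60.7 km.

x ≈ -45.5 km, y ≈ -21.6 km, depth ≈ 60.7 km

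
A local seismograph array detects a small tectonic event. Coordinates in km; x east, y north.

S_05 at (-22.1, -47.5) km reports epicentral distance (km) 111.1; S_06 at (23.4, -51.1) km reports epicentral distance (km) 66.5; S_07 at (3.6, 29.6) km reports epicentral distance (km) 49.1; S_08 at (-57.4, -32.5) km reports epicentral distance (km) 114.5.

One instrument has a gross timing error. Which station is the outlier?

S_05

Solve using three stations at a time. Using S_06, S_07, S_08 (subtract circle equations pairwise → linear system) gives (x, y) ≈ (48.8, 10.4).
Distances from that point to each station vs reported:
  S_05: calculated 91.5 vs reported 111.1 → residual 19.6 km
  S_06: calculated 66.5 vs reported 66.5 → residual 0.0 km
  S_07: calculated 49.1 vs reported 49.1 → residual 0.0 km
  S_08: calculated 114.5 vs reported 114.5 → residual 0.0 km
S_06, S_07, S_08 are mutually consistent (residuals ≈ 0); S_05 is off by 19.6 km.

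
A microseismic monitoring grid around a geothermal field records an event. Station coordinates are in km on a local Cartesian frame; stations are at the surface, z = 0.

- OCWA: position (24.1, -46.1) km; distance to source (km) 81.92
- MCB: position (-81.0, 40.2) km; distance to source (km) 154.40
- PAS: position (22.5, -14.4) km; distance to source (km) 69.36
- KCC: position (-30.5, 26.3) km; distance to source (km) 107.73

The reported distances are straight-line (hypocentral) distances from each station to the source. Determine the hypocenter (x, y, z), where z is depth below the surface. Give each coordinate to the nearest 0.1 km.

Each station gives a sphere (x−x_i)² + (y−y_i)² + z² = d_i² (stations at z=0).
Subtracting the OCWA sphere from MCB and PAS: z² cancels, leaving linear equations in x and y:
-210.2 x + 172.6 y = -11657.45
-3.2 x + 63.4 y = -92.33
Solving: x ≈ 56.609, y ≈ 1.401 km (keep extra digits for the depth step; rounded: 56.6, 1.4).
Then from the OCWA sphere: z² = 81.92² − (x − 24.1)² − (y + 46.1)² with x = 56.609, y = 1.401, so z ≈ 58.290 ≈ 58.3 km.

(56.6, 1.4, 58.3)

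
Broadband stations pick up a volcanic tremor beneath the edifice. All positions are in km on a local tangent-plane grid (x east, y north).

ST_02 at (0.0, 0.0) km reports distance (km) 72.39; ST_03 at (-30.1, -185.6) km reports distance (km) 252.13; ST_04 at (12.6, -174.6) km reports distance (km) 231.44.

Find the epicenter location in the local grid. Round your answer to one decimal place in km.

48.1 km east, 54.1 km north

Circle about each station: x² + y² = 72.39²; (x + 30.1)² + (y + 185.6)² = 252.13²; (x − 12.6)² + (y + 174.6)² = 231.44².
Subtracting the ST_02 equation from the ST_03 and ST_04 equations removes the quadratic terms:
-60.2 x − 371.2 y = -22975.85
25.2 x − 349.2 y = -17680.24
Solving the 2×2 system: x ≈ 48.1, y ≈ 54.1 km.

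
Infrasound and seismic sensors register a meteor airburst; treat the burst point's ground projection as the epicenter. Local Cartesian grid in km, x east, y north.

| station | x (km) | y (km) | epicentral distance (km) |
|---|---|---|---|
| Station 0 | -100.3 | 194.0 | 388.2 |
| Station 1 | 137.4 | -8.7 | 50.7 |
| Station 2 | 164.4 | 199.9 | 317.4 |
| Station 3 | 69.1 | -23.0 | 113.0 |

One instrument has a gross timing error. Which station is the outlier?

Solve using three stations at a time. Using Station 0, Station 2, Station 3 (subtract circle equations pairwise → linear system) gives (x, y) ≈ (133.4, -116.0).
Distances from that point to each station vs reported:
  Station 0: calculated 388.2 vs reported 388.2 → residual 0.0 km
  Station 1: calculated 107.4 vs reported 50.7 → residual 56.7 km
  Station 2: calculated 317.4 vs reported 317.4 → residual 0.0 km
  Station 3: calculated 113.1 vs reported 113.0 → residual 0.1 km
Station 0, Station 2, Station 3 are mutually consistent (residuals ≈ 0); Station 1 is off by 56.7 km.

Station 1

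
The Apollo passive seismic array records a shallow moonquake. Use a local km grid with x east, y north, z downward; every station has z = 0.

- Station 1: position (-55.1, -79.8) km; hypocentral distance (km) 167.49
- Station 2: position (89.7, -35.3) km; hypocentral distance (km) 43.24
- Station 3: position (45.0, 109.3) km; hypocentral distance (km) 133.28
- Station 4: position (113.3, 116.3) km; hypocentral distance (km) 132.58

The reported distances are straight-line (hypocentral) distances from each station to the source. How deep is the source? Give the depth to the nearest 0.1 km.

Each station gives a sphere (x−x_i)² + (y−y_i)² + z² = d_i² (stations at z=0).
Subtracting the Station 1 sphere from Station 2 and Station 3: z² cancels, leaving linear equations in x and y:
289.6 x + 89.0 y = 26071.33
200.2 x + 378.2 y = 14856.78
Solving: x ≈ 93.098, y ≈ -9.999 km (keep extra digits for the depth step; rounded: 93.1, -10.0).
Then from the Station 1 sphere: z² = 167.49² − (x + 55.1)² − (y + 79.8)² with x = 93.098, y = -9.999, so z ≈ 34.901 ≈ 34.9 km.

depth ≈ 34.9 km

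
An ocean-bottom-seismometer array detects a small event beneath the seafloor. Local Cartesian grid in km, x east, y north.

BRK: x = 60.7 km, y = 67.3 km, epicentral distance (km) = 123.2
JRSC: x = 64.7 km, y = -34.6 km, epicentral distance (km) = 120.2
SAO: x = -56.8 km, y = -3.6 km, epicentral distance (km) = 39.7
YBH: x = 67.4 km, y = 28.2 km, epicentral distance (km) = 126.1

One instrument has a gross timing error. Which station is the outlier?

Solve using three stations at a time. Using BRK, SAO, YBH (subtract circle equations pairwise → linear system) gives (x, y) ≈ (-58.4, 36.0).
Distances from that point to each station vs reported:
  BRK: calculated 123.2 vs reported 123.2 → residual 0.0 km
  JRSC: calculated 141.9 vs reported 120.2 → residual 21.7 km
  SAO: calculated 39.6 vs reported 39.7 → residual 0.1 km
  YBH: calculated 126.1 vs reported 126.1 → residual 0.0 km
BRK, SAO, YBH are mutually consistent (residuals ≈ 0); JRSC is off by 21.7 km.

JRSC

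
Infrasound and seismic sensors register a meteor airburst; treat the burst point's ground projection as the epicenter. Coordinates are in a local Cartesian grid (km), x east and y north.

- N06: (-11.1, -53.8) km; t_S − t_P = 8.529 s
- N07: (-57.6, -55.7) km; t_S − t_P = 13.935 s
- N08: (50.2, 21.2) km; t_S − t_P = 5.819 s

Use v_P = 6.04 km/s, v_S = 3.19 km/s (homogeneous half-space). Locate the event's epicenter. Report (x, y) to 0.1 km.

x ≈ 23.4 km, y ≈ -7.6 km

Distance from S−P lag: d = Δt · v_P v_S / (v_P − v_S) = Δt · (6.04·3.19)/(6.04−3.19) ≈ 6.7606·Δt.
So d_N06 = 57.66, d_N07 = 94.21, d_N08 = 39.34 km.
Circle about each station: (x + 11.1)² + (y + 53.8)² = 57.66²; (x + 57.6)² + (y + 55.7)² = 94.21²; (x − 50.2)² + (y − 21.2)² = 39.34².
Subtracting the N06 equation from the N07 and N08 equations removes the quadratic terms:
-93.0 x − 3.8 y = -2148.25
122.6 x + 150.0 y = 1728.87
Solving the 2×2 system: x ≈ 23.4, y ≈ -7.6 km.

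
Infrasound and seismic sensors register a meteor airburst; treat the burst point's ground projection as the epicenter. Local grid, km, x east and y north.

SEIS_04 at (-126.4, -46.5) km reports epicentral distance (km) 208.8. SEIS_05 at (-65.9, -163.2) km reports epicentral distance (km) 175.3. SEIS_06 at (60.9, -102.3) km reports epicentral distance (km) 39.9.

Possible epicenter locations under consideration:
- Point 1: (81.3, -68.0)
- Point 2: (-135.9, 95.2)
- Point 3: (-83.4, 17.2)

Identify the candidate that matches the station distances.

For each candidate, compare |candidate − station| to the reported distance:
Point 1: residuals SEIS_04 0.0, SEIS_05 0.0, SEIS_06 0.0 → max 0.0 km
Point 2: residuals SEIS_04 66.8, SEIS_05 92.4, SEIS_06 238.9 → max 238.9 km
Point 3: residuals SEIS_04 131.9, SEIS_05 5.9, SEIS_06 147.5 → max 147.5 km
Only Point 1 has all residuals ≈ 0.

Point 1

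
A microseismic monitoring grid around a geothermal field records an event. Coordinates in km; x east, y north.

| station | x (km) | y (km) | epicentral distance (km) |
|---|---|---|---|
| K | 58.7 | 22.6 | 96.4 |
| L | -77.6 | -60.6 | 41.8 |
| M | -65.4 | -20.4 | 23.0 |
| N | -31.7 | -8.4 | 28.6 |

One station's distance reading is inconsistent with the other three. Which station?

Solve using three stations at a time. Using L, M, N (subtract circle equations pairwise → linear system) gives (x, y) ≈ (-46.2, -33.0).
Distances from that point to each station vs reported:
  K: calculated 118.7 vs reported 96.4 → residual 22.3 km
  L: calculated 41.8 vs reported 41.8 → residual 0.0 km
  M: calculated 23.0 vs reported 23.0 → residual 0.0 km
  N: calculated 28.6 vs reported 28.6 → residual 0.0 km
L, M, N are mutually consistent (residuals ≈ 0); K is off by 22.3 km.

K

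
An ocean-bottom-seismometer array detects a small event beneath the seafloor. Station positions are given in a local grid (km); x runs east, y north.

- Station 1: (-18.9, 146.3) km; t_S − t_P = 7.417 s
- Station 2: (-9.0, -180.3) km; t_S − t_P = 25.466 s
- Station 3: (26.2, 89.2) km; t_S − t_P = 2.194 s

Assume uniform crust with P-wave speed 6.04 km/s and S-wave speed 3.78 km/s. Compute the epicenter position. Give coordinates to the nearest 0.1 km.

Distance from S−P lag: d = Δt · v_P v_S / (v_P − v_S) = Δt · (6.04·3.78)/(6.04−3.78) ≈ 10.1023·Δt.
So d_Station 1 = 74.93, d_Station 2 = 257.27, d_Station 3 = 22.16 km.
Circle about each station: (x + 18.9)² + (y − 146.3)² = 74.93²; (x + 9.0)² + (y + 180.3)² = 257.27²; (x − 26.2)² + (y − 89.2)² = 22.16².
Subtracting pairs of circle equations eliminates x²+y² and gives linear equations (the radical axes):
19.8 x − 653.2 y = -49745.16
90.2 x − 114.2 y = -7994.38
Solving the 2×2 system: x ≈ 8.1, y ≈ 76.4 km.

x ≈ 8.1 km, y ≈ 76.4 km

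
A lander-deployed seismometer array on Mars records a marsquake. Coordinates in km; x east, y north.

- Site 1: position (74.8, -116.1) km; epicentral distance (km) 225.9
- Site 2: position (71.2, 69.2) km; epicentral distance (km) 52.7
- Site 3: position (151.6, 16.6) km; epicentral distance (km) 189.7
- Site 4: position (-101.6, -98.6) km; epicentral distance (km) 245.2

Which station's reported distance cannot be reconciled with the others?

Solve using three stations at a time. Using Site 1, Site 2, Site 4 (subtract circle equations pairwise → linear system) gives (x, y) ≈ (33.5, 106.0).
Distances from that point to each station vs reported:
  Site 1: calculated 225.9 vs reported 225.9 → residual 0.0 km
  Site 2: calculated 52.6 vs reported 52.7 → residual 0.1 km
  Site 3: calculated 148.1 vs reported 189.7 → residual 41.6 km
  Site 4: calculated 245.2 vs reported 245.2 → residual 0.0 km
Site 1, Site 2, Site 4 are mutually consistent (residuals ≈ 0); Site 3 is off by 41.6 km.

Site 3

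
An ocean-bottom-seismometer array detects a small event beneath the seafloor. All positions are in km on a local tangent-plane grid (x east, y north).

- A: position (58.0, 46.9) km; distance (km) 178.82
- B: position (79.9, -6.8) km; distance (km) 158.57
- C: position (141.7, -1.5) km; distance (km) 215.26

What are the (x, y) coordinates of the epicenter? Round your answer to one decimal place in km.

(-53.0, -93.3)

Circle about each station: (x − 58.0)² + (y − 46.9)² = 178.82²; (x − 79.9)² + (y + 6.8)² = 158.57²; (x − 141.7)² + (y + 1.5)² = 215.26².
Subtracting pairs of circle equations eliminates x²+y² and gives linear equations (the radical axes):
43.8 x − 107.4 y = 7698.79
167.4 x − 96.8 y = 157.25
Solving the 2×2 system: x ≈ -53.0, y ≈ -93.3 km.
Check against A (with the unrounded x, y): √((x − 58.0)²+(y − 46.9)²) = 178.83 ≈ 178.82 km. ✓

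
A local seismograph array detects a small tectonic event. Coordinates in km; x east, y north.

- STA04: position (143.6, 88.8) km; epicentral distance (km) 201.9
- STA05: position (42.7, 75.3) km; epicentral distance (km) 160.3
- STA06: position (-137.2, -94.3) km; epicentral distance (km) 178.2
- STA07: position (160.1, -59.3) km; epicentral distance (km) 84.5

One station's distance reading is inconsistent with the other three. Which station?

Solve using three stations at a time. Using STA04, STA05, STA06 (subtract circle equations pairwise → linear system) gives (x, y) ≈ (40.8, -85.1).
Distances from that point to each station vs reported:
  STA04: calculated 202.0 vs reported 201.9 → residual 0.1 km
  STA05: calculated 160.4 vs reported 160.3 → residual 0.1 km
  STA06: calculated 178.3 vs reported 178.2 → residual 0.1 km
  STA07: calculated 122.0 vs reported 84.5 → residual 37.5 km
STA04, STA05, STA06 are mutually consistent (residuals ≈ 0); STA07 is off by 37.5 km.

STA07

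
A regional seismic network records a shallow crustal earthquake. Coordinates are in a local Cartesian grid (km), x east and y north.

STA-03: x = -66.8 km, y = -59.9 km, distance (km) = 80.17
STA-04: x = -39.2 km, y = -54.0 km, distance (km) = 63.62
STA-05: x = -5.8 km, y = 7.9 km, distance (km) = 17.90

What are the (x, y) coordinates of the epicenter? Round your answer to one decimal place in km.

Circle about each station: (x + 66.8)² + (y + 59.9)² = 80.17²; (x + 39.2)² + (y + 54.0)² = 63.62²; (x + 5.8)² + (y − 7.9)² = 17.90².
Subtracting pairs of circle equations eliminates x²+y² and gives linear equations (the radical axes):
55.2 x + 11.8 y = -1217.89
122.0 x + 135.6 y = -1847.38
Solving the 2×2 system: x ≈ -23.7, y ≈ 7.7 km.

-23.7 km east, 7.7 km north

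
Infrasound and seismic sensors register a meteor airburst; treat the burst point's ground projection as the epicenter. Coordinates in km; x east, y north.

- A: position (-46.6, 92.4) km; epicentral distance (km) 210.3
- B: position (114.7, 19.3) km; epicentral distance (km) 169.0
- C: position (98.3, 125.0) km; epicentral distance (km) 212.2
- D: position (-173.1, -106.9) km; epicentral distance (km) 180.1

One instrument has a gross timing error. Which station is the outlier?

Solve using three stations at a time. Using A, B, D (subtract circle equations pairwise → linear system) gives (x, y) ≈ (7.0, -111.0).
Distances from that point to each station vs reported:
  A: calculated 210.3 vs reported 210.3 → residual 0.0 km
  B: calculated 169.0 vs reported 169.0 → residual 0.0 km
  C: calculated 253.0 vs reported 212.2 → residual 40.8 km
  D: calculated 180.1 vs reported 180.1 → residual 0.0 km
A, B, D are mutually consistent (residuals ≈ 0); C is off by 40.8 km.

C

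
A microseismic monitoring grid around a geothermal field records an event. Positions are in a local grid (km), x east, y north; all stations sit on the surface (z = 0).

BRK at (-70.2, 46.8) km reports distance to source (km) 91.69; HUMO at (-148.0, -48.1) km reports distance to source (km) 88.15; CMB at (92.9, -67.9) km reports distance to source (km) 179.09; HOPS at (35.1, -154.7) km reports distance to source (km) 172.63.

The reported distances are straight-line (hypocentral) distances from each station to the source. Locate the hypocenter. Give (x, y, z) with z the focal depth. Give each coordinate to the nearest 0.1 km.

Each station gives a sphere (x−x_i)² + (y−y_i)² + z² = d_i² (stations at z=0).
Subtracting the BRK sphere from HUMO and CMB: z² cancels, leaving linear equations in x and y:
-155.6 x − 189.8 y = 17735.96
326.2 x − 229.4 y = -17543.63
Solving: x ≈ -75.798, y ≈ -31.306 km (keep extra digits for the depth step; rounded: -75.8, -31.3).
Then from the BRK sphere: z² = 91.69² − (x + 70.2)² − (y − 46.8)² with x = -75.798, y = -31.306, so z ≈ 47.699 ≈ 47.7 km.

x ≈ -75.8 km, y ≈ -31.3 km, depth ≈ 47.7 km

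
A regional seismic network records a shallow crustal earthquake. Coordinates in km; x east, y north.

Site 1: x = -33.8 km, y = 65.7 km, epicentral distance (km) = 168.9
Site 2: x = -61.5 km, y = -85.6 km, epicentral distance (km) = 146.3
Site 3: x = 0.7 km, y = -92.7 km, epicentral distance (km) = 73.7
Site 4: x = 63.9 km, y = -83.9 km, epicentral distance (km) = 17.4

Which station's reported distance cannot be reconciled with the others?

Site 2

Solve using three stations at a time. Using Site 1, Site 3, Site 4 (subtract circle equations pairwise → linear system) gives (x, y) ≈ (70.0, -67.6).
Distances from that point to each station vs reported:
  Site 1: calculated 168.9 vs reported 168.9 → residual 0.0 km
  Site 2: calculated 132.7 vs reported 146.3 → residual 13.6 km
  Site 3: calculated 73.7 vs reported 73.7 → residual 0.0 km
  Site 4: calculated 17.4 vs reported 17.4 → residual 0.0 km
Site 1, Site 3, Site 4 are mutually consistent (residuals ≈ 0); Site 2 is off by 13.6 km.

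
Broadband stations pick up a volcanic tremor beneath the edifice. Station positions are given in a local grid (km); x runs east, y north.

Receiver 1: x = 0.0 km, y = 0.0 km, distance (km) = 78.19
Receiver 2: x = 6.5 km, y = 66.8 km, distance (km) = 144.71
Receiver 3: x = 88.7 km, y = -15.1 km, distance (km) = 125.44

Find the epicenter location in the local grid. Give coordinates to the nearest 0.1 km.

Circle about each station: x² + y² = 78.19²; (x − 6.5)² + (y − 66.8)² = 144.71²; (x − 88.7)² + (y + 15.1)² = 125.44².
Subtracting the Receiver 1 equation from the Receiver 2 and Receiver 3 equations removes the quadratic terms:
13.0 x + 133.6 y = -10322.82
177.4 x − 30.2 y = -1525.82
Solving the 2×2 system: x ≈ -21.4, y ≈ -75.2 km.

-21.4 km east, -75.2 km north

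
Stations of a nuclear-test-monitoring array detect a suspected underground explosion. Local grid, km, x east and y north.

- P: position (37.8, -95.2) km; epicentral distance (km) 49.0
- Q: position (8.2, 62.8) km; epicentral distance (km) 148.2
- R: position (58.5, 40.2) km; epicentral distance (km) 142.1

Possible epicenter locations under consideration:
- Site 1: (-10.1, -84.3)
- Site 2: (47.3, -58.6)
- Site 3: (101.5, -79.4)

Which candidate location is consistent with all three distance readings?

For each candidate, compare |candidate − station| to the reported distance:
Site 1: residuals P 0.1, Q 0.0, R 0.0 → max 0.1 km
Site 2: residuals P 11.2, Q 20.7, R 42.7 → max 42.7 km
Site 3: residuals P 16.6, Q 21.9, R 15.0 → max 21.9 km
Only Site 1 has all residuals ≈ 0.

Site 1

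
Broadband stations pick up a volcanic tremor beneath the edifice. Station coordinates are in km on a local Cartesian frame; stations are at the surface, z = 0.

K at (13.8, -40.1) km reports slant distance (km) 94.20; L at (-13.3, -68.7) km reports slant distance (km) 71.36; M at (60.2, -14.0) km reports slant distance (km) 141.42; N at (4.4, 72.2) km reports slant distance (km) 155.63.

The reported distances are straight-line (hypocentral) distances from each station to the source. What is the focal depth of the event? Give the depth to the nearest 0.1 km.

47.9 km

Each station gives a sphere (x−x_i)² + (y−y_i)² + z² = d_i² (stations at z=0).
Subtracting the K sphere from L and M: z² cancels, leaving linear equations in x and y:
-54.2 x − 57.2 y = 6879.52
92.8 x + 52.2 y = -9104.39
Solving: x ≈ -65.214, y ≈ -58.478 km (keep extra digits for the depth step; rounded: -65.2, -58.5).
Then from the K sphere: z² = 94.20² − (x − 13.8)² − (y + 40.1)² with x = -65.214, y = -58.478, so z ≈ 47.882 ≈ 47.9 km.
Check against N (with the unrounded solution): distance 155.61 ≈ 155.63 km. ✓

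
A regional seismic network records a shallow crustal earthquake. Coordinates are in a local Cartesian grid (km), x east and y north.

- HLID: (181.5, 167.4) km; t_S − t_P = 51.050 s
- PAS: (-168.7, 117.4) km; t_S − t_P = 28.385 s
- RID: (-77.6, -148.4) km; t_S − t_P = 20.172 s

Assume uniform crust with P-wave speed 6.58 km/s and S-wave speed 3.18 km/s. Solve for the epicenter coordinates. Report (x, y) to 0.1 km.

Distance from S−P lag: d = Δt · v_P v_S / (v_P − v_S) = Δt · (6.58·3.18)/(6.58−3.18) ≈ 6.1542·Δt.
So d_HLID = 314.17, d_PAS = 174.69, d_RID = 124.14 km.
Circle about each station: (x − 181.5)² + (y − 167.4)² = 314.17²; (x + 168.7)² + (y − 117.4)² = 174.69²; (x + 77.6)² + (y + 148.4)² = 124.14².
Subtracting pairs of circle equations eliminates x²+y² and gives linear equations (the radical axes):
-700.4 x − 100.0 y = 49463.63
-518.2 x − 631.6 y = 50371.36
Solving the 2×2 system: x ≈ -67.1, y ≈ -24.7 km.
Check against HLID (with the unrounded x, y): √((x − 181.5)²+(y − 167.4)²) = 314.17 ≈ 314.17 km. ✓

x ≈ -67.1 km, y ≈ -24.7 km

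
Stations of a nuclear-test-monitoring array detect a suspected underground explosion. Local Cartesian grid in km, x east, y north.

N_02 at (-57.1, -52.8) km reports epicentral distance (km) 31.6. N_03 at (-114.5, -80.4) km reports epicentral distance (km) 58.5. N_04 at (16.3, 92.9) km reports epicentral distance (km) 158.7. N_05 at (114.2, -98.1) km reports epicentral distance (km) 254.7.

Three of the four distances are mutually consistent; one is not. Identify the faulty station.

Solve using three stations at a time. Using N_02, N_03, N_04 (subtract circle equations pairwise → linear system) gives (x, y) ≈ (-81.2, -32.3).
Distances from that point to each station vs reported:
  N_02: calculated 31.6 vs reported 31.6 → residual 0.0 km
  N_03: calculated 58.5 vs reported 58.5 → residual 0.0 km
  N_04: calculated 158.7 vs reported 158.7 → residual 0.0 km
  N_05: calculated 206.1 vs reported 254.7 → residual 48.6 km
N_02, N_03, N_04 are mutually consistent (residuals ≈ 0); N_05 is off by 48.6 km.

N_05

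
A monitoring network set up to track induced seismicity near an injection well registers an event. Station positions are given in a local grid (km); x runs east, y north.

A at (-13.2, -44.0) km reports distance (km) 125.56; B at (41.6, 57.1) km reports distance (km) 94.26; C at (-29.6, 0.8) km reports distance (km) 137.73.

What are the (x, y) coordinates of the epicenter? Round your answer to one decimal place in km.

(107.7, -10.1)

Circle about each station: (x + 13.2)² + (y + 44.0)² = 125.56²; (x − 41.6)² + (y − 57.1)² = 94.26²; (x + 29.6)² + (y − 0.8)² = 137.73².
Subtracting the A equation from the B and C equations removes the quadratic terms:
109.6 x + 202.2 y = 9761.10
-32.8 x + 89.6 y = -4437.68
Solving the 2×2 system: x ≈ 107.7, y ≈ -10.1 km.
Check against A (with the unrounded x, y): √((x + 13.2)²+(y + 44.0)²) = 125.56 ≈ 125.56 km. ✓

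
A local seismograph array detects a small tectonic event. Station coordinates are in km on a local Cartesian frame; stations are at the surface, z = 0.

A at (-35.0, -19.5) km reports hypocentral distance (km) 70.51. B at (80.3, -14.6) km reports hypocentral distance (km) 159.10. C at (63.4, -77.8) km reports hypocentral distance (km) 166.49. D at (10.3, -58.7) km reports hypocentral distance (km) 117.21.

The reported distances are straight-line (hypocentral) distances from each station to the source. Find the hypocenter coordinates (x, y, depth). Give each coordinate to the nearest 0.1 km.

(-66.7, 9.9, 55.7)

Each station gives a sphere (x−x_i)² + (y−y_i)² + z² = d_i² (stations at z=0).
Subtracting the A sphere from B and C: z² cancels, leaving linear equations in x and y:
230.6 x + 9.8 y = -15285.15
196.8 x − 116.6 y = -14280.11
Solving: x ≈ -66.704, y ≈ 9.886 km (keep extra digits for the depth step; rounded: -66.7, 9.9).
Then from the A sphere: z² = 70.51² − (x + 35.0)² − (y + 19.5)² with x = -66.704, y = 9.886, so z ≈ 55.704 ≈ 55.7 km.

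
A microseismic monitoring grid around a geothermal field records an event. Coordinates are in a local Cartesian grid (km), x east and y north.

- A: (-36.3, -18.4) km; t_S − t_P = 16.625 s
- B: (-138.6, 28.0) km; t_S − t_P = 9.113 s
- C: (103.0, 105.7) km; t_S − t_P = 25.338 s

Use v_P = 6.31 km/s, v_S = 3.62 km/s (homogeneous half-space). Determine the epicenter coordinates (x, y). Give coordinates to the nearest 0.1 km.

Distance from S−P lag: d = Δt · v_P v_S / (v_P − v_S) = Δt · (6.31·3.62)/(6.31−3.62) ≈ 8.4915·Δt.
So d_A = 141.17, d_B = 77.38, d_C = 215.16 km.
Circle about each station: (x + 36.3)² + (y + 18.4)² = 141.17²; (x + 138.6)² + (y − 28.0)² = 77.38²; (x − 103.0)² + (y − 105.7)² = 215.16².
Subtracting the A equation from the B and C equations removes the quadratic terms:
-204.6 x + 92.8 y = 32279.01
278.6 x + 248.2 y = -6239.62
Solving the 2×2 system: x ≈ -112.1, y ≈ 100.7 km.

(-112.1, 100.7)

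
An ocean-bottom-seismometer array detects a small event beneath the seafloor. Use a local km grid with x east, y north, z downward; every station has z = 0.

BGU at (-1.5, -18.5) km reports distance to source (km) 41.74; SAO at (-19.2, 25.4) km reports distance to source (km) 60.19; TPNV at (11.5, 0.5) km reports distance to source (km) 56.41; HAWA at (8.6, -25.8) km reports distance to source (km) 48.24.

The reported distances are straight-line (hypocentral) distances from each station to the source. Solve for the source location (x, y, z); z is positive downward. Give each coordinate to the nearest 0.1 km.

(-27.3, -24.8, 32.2)

Each station gives a sphere (x−x_i)² + (y−y_i)² + z² = d_i² (stations at z=0).
Subtracting the BGU sphere from SAO and TPNV: z² cancels, leaving linear equations in x and y:
-35.4 x + 87.8 y = -1211.31
26.0 x + 38.0 y = -1651.86
Solving: x ≈ -27.289, y ≈ -24.799 km (keep extra digits for the depth step; rounded: -27.3, -24.8).
Then from the BGU sphere: z² = 41.74² − (x + 1.5)² − (y + 18.5)² with x = -27.289, y = -24.799, so z ≈ 32.210 ≈ 32.2 km.
Check against HAWA (with the unrounded solution): distance 48.23 ≈ 48.24 km. ✓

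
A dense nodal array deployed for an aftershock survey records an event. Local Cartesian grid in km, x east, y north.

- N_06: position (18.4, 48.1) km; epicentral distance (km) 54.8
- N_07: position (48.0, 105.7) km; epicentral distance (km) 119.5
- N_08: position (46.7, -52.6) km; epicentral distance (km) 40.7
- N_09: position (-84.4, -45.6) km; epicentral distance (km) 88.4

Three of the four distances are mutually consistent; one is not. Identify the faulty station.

Solve using three stations at a time. Using N_06, N_07, N_09 (subtract circle equations pairwise → linear system) gives (x, y) ≈ (-9.2, 0.8).
Distances from that point to each station vs reported:
  N_06: calculated 54.8 vs reported 54.8 → residual 0.0 km
  N_07: calculated 119.5 vs reported 119.5 → residual 0.0 km
  N_08: calculated 77.3 vs reported 40.7 → residual 36.6 km
  N_09: calculated 88.4 vs reported 88.4 → residual 0.0 km
N_06, N_07, N_09 are mutually consistent (residuals ≈ 0); N_08 is off by 36.6 km.

N_08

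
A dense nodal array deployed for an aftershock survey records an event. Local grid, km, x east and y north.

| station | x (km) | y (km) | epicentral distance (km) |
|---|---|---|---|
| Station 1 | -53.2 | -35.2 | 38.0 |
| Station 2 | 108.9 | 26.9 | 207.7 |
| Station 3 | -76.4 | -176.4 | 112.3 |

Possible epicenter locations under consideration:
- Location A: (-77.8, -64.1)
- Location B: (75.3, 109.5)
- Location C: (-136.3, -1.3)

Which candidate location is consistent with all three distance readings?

Location A

For each candidate, compare |candidate − station| to the reported distance:
Location A: residuals Station 1 0.0, Station 2 0.0, Station 3 0.0 → max 0.0 km
Location B: residuals Station 1 155.5, Station 2 118.5, Station 3 211.4 → max 211.4 km
Location C: residuals Station 1 51.7, Station 2 39.1, Station 3 72.8 → max 72.8 km
Only Location A has all residuals ≈ 0.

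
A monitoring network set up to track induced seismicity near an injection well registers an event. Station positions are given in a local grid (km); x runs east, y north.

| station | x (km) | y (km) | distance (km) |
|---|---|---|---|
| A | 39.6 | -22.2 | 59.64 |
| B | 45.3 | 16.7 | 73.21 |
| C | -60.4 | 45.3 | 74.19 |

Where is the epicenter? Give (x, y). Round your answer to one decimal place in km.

x ≈ -19.8 km, y ≈ -16.8 km

Circle about each station: (x − 39.6)² + (y + 22.2)² = 59.64²; (x − 45.3)² + (y − 16.7)² = 73.21²; (x + 60.4)² + (y − 45.3)² = 74.19².
Subtracting the A equation from the B and C equations removes the quadratic terms:
11.4 x + 77.8 y = -1532.79
-200.0 x + 135.0 y = 1692.02
Solving the 2×2 system: x ≈ -19.8, y ≈ -16.8 km.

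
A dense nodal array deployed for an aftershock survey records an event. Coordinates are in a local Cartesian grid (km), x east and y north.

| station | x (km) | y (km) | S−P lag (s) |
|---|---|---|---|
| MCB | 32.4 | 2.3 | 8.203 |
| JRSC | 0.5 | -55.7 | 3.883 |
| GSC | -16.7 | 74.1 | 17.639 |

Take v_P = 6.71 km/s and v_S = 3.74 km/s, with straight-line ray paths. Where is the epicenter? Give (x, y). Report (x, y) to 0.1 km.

31.3 km east, -67.0 km north

Distance from S−P lag: d = Δt · v_P v_S / (v_P − v_S) = Δt · (6.71·3.74)/(6.71−3.74) ≈ 8.4496·Δt.
So d_MCB = 69.31, d_JRSC = 32.81, d_GSC = 149.04 km.
Circle about each station: (x − 32.4)² + (y − 2.3)² = 69.31²; (x − 0.5)² + (y + 55.7)² = 32.81²; (x + 16.7)² + (y − 74.1)² = 149.04².
Subtracting pairs of circle equations eliminates x²+y² and gives linear equations (the radical axes):
-63.8 x − 116.0 y = 5775.07
-98.2 x + 143.6 y = -12694.40
Solving the 2×2 system: x ≈ 31.3, y ≈ -67.0 km.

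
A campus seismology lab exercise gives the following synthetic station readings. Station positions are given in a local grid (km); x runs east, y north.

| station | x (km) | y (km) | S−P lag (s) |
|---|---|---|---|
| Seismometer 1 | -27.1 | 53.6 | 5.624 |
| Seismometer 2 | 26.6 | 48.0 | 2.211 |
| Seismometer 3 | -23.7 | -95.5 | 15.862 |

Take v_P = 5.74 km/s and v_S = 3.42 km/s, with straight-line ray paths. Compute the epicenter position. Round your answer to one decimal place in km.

Distance from S−P lag: d = Δt · v_P v_S / (v_P − v_S) = Δt · (5.74·3.42)/(5.74−3.42) ≈ 8.4616·Δt.
So d_Seismometer 1 = 47.59, d_Seismometer 2 = 18.71, d_Seismometer 3 = 134.22 km.
Circle about each station: (x + 27.1)² + (y − 53.6)² = 47.59²; (x − 26.6)² + (y − 48.0)² = 18.71²; (x + 23.7)² + (y + 95.5)² = 134.22².
Subtracting pairs of circle equations eliminates x²+y² and gives linear equations (the radical axes):
107.4 x − 11.2 y = 1318.93
6.8 x − 298.2 y = -9675.63
Solving the 2×2 system: x ≈ 15.7, y ≈ 32.8 km.

15.7 km east, 32.8 km north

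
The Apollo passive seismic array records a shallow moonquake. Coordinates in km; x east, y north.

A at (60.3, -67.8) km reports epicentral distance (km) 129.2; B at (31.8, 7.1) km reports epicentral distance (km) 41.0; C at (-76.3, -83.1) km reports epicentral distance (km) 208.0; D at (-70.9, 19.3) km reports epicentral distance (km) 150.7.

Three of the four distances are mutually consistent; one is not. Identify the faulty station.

Solve using three stations at a time. Using A, C, D (subtract circle equations pairwise → linear system) gives (x, y) ≈ (74.0, 60.7).
Distances from that point to each station vs reported:
  A: calculated 129.2 vs reported 129.2 → residual 0.0 km
  B: calculated 68.2 vs reported 41.0 → residual 27.2 km
  C: calculated 208.0 vs reported 208.0 → residual 0.0 km
  D: calculated 150.7 vs reported 150.7 → residual 0.0 km
A, C, D are mutually consistent (residuals ≈ 0); B is off by 27.2 km.

B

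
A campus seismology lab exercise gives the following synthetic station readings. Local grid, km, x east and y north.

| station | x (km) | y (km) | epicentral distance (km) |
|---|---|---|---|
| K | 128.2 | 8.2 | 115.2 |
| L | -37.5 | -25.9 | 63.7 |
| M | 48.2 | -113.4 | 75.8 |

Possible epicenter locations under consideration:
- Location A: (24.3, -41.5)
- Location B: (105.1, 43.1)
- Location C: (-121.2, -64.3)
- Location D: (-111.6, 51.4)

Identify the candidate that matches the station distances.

For each candidate, compare |candidate − station| to the reported distance:
Location A: residuals K 0.0, L 0.0, M 0.0 → max 0.0 km
Location B: residuals K 73.3, L 94.7, M 90.7 → max 94.7 km
Location C: residuals K 144.5, L 28.4, M 100.6 → max 144.5 km
Location D: residuals K 128.5, L 43.4, M 153.8 → max 153.8 km
Only Location A has all residuals ≈ 0.

Location A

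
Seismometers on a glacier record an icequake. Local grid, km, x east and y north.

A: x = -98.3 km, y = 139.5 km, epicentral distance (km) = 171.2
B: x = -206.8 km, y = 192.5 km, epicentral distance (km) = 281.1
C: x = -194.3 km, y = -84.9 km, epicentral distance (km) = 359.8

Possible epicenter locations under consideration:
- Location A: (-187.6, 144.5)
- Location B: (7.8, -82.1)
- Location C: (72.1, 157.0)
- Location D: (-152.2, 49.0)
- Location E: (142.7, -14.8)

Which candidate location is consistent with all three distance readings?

For each candidate, compare |candidate − station| to the reported distance:
Location A: residuals A 81.8, B 229.4, C 130.3 → max 229.4 km
Location B: residuals A 74.5, B 67.4, C 157.7 → max 157.7 km
Location C: residuals A 0.1, B 0.1, C 0.0 → max 0.1 km
Location D: residuals A 65.9, B 127.6, C 219.4 → max 219.4 km
Location E: residuals A 115.0, B 125.3, C 15.6 → max 125.3 km
Only Location C has all residuals ≈ 0.

Location C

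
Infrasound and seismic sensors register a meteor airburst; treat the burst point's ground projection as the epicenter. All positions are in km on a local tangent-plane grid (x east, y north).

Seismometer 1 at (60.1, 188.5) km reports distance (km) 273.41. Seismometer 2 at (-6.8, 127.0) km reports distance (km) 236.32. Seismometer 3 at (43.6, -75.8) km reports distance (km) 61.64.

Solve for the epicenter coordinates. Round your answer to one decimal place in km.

Circle about each station: (x − 60.1)² + (y − 188.5)² = 273.41²; (x + 6.8)² + (y − 127.0)² = 236.32²; (x − 43.6)² + (y + 75.8)² = 61.64².
Subtracting the Seismometer 1 equation from the Seismometer 2 and Seismometer 3 equations removes the quadratic terms:
-133.8 x − 123.0 y = -4063.13
-33.0 x − 528.6 y = 39455.88
Solving the 2×2 system: x ≈ 105.0, y ≈ -81.2 km.

x ≈ 105.0 km, y ≈ -81.2 km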